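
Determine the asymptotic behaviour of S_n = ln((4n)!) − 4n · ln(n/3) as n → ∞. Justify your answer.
S_n ~ 4n · (ln 12 − 1) + O(ln n)

Stirling: ln((4n)!) = 4n ln(4n) − 4n + O(ln n).
  S_n = 4n ln(4n) − 4n − 4n ln(n/3) + O(ln n)
      = 4n ln(4n) − 4n ln n + 4n ln 3 − 4n + O(ln n)
      = 4n ln 4 + 4n ln 3 − 4n + O(ln n)
      = 4n (ln 12 − 1) + O(ln n).
Numerically ln(12) − 1 ≈ 1.4849.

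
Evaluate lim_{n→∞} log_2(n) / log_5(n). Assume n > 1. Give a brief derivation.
lim = ln(5) / ln(2) = log_2(5)

Change of base: log_2(n) = ln n / ln 2 and log_5(n) = ln n / ln 5. The ratio is (ln n / ln 2) · (ln 5 / ln n) = ln 5 / ln 2, a constant independent of n. So the limit is ln 5 / ln 2 = log_2(5).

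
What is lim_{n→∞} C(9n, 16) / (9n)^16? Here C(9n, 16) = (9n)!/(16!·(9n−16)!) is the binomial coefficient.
lim = 1/16! = 1/20922789888000

With N = 9n → ∞: C(N, 16) / N^16 = [N(N−1)…(N−15)] / (16! · N^16) = (1/16!) · 1 · (1 − 1/(9n)) · … · (1 − 15/(9n)). Each factor → 1 as N → ∞, so the limit is 1/16! = 1/20922789888000.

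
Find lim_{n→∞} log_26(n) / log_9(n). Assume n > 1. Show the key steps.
lim = ln(9) / ln(26) = log_26(9)

Change of base: log_26(n) = ln n / ln 26 and log_9(n) = ln n / ln 9. The ratio is (ln n / ln 26) · (ln 9 / ln n) = ln 9 / ln 26, a constant independent of n. So the limit is ln 9 / ln 26 = log_26(9).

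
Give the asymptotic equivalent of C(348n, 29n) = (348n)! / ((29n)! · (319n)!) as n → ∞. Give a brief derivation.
C(348n, 29n) ~ (8916100448256/285311670611)^(29n) · sqrt(6/(11π·29n))

Write N = 29n. Apply Stirling to each factorial:
  (12N)! ~ sqrt(2π·12N) · (12N/e)^(12N),
  N! ~ sqrt(2π N) · (N/e)^N,
  (11N)! ~ sqrt(2π·11N) · (11N/e)^(11N).
The exponential factors combine to (12N)^(12N) / (N^N · (11N)^(11N)) = 12^(12N)/11^(11N) = (12^12/11^11)^N = (8916100448256/285311670611)^N.
The square-root prefactors combine to sqrt(2π·12N) / (sqrt(2π N)·sqrt(2π·11N)) = sqrt(12 / (2π·11·N)) = sqrt(6/(11π·29n)).
Substituting N = 29n: C(348n, 29n) ~ (8916100448256/285311670611)^(29n) · sqrt(6/(11π·29n)).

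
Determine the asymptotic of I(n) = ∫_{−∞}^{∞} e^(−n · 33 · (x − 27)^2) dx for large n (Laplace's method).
I(n) = sqrt(π/(33n))

Here φ(x) = 33 · (x − 27)^2 has its unique minimum at x* = 27 with φ(x*) = 0 and φ''(x*) = 66. Laplace's method gives
  I(n) ~ e^(−n φ(x*)) · sqrt(2π / (n · φ''(x*))) = sqrt(2π / (66n)) = sqrt(π/(33n)).
This is exact: substituting u = (x − 27)·sqrt(33n) gives I(n) = (1/sqrt(33n)) ∫_{−∞}^{∞} e^(−u^2) du = sqrt(π/(33n)).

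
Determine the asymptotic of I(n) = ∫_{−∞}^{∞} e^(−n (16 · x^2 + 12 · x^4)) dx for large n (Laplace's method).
I(n) ~ sqrt(π/(16n))

φ(x) = 16 · x^2 + 12 · x^4 has its unique global minimum at x* = 0 (since φ'(x) = 32x + 48x^3 = 0 only at x = 0 for real x with both coefficients positive, and φ → ∞ as |x| → ∞). At x* = 0, φ(0) = 0 and φ''(0) = 32. Laplace's method then gives
  I(n) ~ sqrt(2π / (n · φ''(0))) · e^(−n φ(0)) = sqrt(2π / (32n)) = sqrt(π/(16n)).
The 12 · x^4 term contributes only at subleading order (an O(1/n) relative correction).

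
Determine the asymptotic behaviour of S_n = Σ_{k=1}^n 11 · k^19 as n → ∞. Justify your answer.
S_n ~ 11 · n^20 / 20

By integral comparison (Euler-Maclaurin), Σ_{k=1}^n 11 · k^19 = 11 · ∫_0^n x^19 dx + O(n^19) = 11 · n^20/20 + O(n^19). (Equivalently, Faulhaber's formula gives the same leading term.)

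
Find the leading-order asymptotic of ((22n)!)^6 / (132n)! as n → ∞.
((22n)!)^6/(132n)! ~ ((2π·22n)^(5/2) / sqrt(6)) · 6^(−6·22n)  →  0

Write N = 22n. Stirling: N! ~ sqrt(2π N)(N/e)^N and (6N)! ~ sqrt(2π·6N)·(6N/e)^(6N).
  (N!)^6/(6N)! ~ (2π N)^(6/2) (N/e)^(6N) / [sqrt(2π·6N) (6N/e)^(6N)]
     = (2π N)^(6/2) / sqrt(2π·6N) · (N/(6N))^(6N)
     = (2π N)^((6−1)/2) / sqrt(6) · 6^(−6N).
Since 6^6 > 1, the factor 6^(−6N) decays exponentially, so the ratio → 0. Substituting N = 22n gives the stated form.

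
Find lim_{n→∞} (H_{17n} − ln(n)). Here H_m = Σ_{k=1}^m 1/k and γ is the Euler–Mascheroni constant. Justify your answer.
lim = ln 17 + γ

By Euler-Maclaurin, H_m = ln m + γ + O(1/m). So
  H_{17n} − ln(n) = ln(17n) + γ − ln(n) + O(1/n)
                       = ln(17/1) + γ + O(1/n).
Hence the limit is ln(17/1) + γ.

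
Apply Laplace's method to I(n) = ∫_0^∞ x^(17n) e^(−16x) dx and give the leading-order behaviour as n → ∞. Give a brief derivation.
I(n) ~ (sqrt(2π·17n) / 16) · (17n/(16e))^(17n)

Write the integrand as exp(17n ln x − 16x) and set f(x) = 17n ln x − 16x. Then f'(x) = 17n/x − 16 = 0 at x* = 17n/16, and f''(x*) = −17n/x*^2 = −16^2/(17n). Laplace's method (interior maximum) gives
  I(n) ~ e^(f(x*)) · sqrt(2π / |f''(x*)|)
        = exp(17n ln(17n/16) − 17n) · sqrt(2π · 17n / 16^2)
        = (17n/16)^(17n) e^(−17n) · sqrt(2π·17n) / 16
        = (sqrt(2π·17n) / 16) · (17n/(16e))^(17n).
This matches Γ(17n+1)/16^(17n+1) with Stirling applied to Γ.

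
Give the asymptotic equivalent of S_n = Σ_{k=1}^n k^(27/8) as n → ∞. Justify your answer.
S_n ~ (8/35) · n^(35/8)

Integral comparison: Σ_{k=1}^n k^(27/8) = ∫_0^n x^(27/8) dx + O(n^(27/8)). The integral is n^(1 + 27/8) / (1 + 27/8) = n^((27+8)/8) / ((27+8)/8) = (8/35) · n^(35/8).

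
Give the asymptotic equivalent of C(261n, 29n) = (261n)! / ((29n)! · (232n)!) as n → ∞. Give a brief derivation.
C(261n, 29n) ~ (387420489/16777216)^(29n) · sqrt(9/(16π·29n))

Write N = 29n. Apply Stirling to each factorial:
  (9N)! ~ sqrt(2π·9N) · (9N/e)^(9N),
  N! ~ sqrt(2π N) · (N/e)^N,
  (8N)! ~ sqrt(2π·8N) · (8N/e)^(8N).
The exponential factors combine to (9N)^(9N) / (N^N · (8N)^(8N)) = 9^(9N)/8^(8N) = (9^9/8^8)^N = (387420489/16777216)^N.
The square-root prefactors combine to sqrt(2π·9N) / (sqrt(2π N)·sqrt(2π·8N)) = sqrt(9 / (2π·8·N)) = sqrt(9/(16π·29n)).
Substituting N = 29n: C(261n, 29n) ~ (387420489/16777216)^(29n) · sqrt(9/(16π·29n)).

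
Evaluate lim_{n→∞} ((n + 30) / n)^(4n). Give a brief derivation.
lim = e^120

Rewrite as (1 + 30/n)^(4n). By the standard limit (1 + x/n)^n → e^x, we have (1 + 30/n)^n → e^30, and raising to the 4th power gives e^120.
More precisely, ln[(1 + 30/n)^(4n)] = 4n · ln(1 + 30/n) = 4n · (30/n + O(1/n^2)) = 120 + O(1/n) → 120.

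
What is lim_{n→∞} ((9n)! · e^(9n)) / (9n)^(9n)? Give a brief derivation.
lim = ∞

Stirling: (9n)! ~ sqrt(2π·9n) · (9n/e)^(9n). Hence
  (9n)! · e^(9n) / (9n)^(9n) ~ sqrt(2π·9n) = sqrt(2π·9) · sqrt(n) → ∞.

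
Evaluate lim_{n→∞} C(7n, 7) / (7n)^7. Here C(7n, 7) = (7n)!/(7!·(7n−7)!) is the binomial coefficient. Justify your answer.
lim = 1/7! = 1/5040

With N = 7n → ∞: C(N, 7) / N^7 = [N(N−1)…(N−6)] / (7! · N^7) = (1/7!) · 1 · (1 − 1/(7n)) · … · (1 − 6/(7n)). Each factor → 1 as N → ∞, so the limit is 1/7! = 1/5040.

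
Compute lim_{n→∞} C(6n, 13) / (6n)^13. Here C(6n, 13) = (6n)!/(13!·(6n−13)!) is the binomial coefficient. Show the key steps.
lim = 1/13! = 1/6227020800

With N = 6n → ∞: C(N, 13) / N^13 = [N(N−1)…(N−12)] / (13! · N^13) = (1/13!) · 1 · (1 − 1/(6n)) · … · (1 − 12/(6n)). Each factor → 1 as N → ∞, so the limit is 1/13! = 1/6227020800.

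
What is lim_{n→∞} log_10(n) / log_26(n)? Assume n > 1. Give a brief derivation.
lim = ln(26) / ln(10) = log_10(26)

Change of base: log_10(n) = ln n / ln 10 and log_26(n) = ln n / ln 26. The ratio is (ln n / ln 10) · (ln 26 / ln n) = ln 26 / ln 10, a constant independent of n. So the limit is ln 26 / ln 10 = log_10(26).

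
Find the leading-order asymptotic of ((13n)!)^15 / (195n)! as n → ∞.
((13n)!)^15/(195n)! ~ ((2π·13n)^(14/2) / sqrt(15)) · 15^(−15·13n)  →  0

Write N = 13n. Stirling: N! ~ sqrt(2π N)(N/e)^N and (15N)! ~ sqrt(2π·15N)·(15N/e)^(15N).
  (N!)^15/(15N)! ~ (2π N)^(15/2) (N/e)^(15N) / [sqrt(2π·15N) (15N/e)^(15N)]
     = (2π N)^(15/2) / sqrt(2π·15N) · (N/(15N))^(15N)
     = (2π N)^((15−1)/2) / sqrt(15) · 15^(−15N).
Since 15^15 > 1, the factor 15^(−15N) decays exponentially, so the ratio → 0. Substituting N = 13n gives the stated form.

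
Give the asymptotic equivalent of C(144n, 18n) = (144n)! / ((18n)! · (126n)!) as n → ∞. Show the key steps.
C(144n, 18n) ~ (16777216/823543)^(18n) · sqrt(4/(7π·18n))

Write N = 18n. Apply Stirling to each factorial:
  (8N)! ~ sqrt(2π·8N) · (8N/e)^(8N),
  N! ~ sqrt(2π N) · (N/e)^N,
  (7N)! ~ sqrt(2π·7N) · (7N/e)^(7N).
The exponential factors combine to (8N)^(8N) / (N^N · (7N)^(7N)) = 8^(8N)/7^(7N) = (8^8/7^7)^N = (16777216/823543)^N.
The square-root prefactors combine to sqrt(2π·8N) / (sqrt(2π N)·sqrt(2π·7N)) = sqrt(8 / (2π·7·N)) = sqrt(4/(7π·18n)).
Substituting N = 18n: C(144n, 18n) ~ (16777216/823543)^(18n) · sqrt(4/(7π·18n)).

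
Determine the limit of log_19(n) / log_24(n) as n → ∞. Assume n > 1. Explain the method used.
lim = ln(24) / ln(19) = log_19(24)

Change of base: log_19(n) = ln n / ln 19 and log_24(n) = ln n / ln 24. The ratio is (ln n / ln 19) · (ln 24 / ln n) = ln 24 / ln 19, a constant independent of n. So the limit is ln 24 / ln 19 = log_19(24).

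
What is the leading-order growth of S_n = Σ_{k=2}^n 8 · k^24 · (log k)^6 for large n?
S_n ~ 8 · n^25 · (log n)^6 / 25

By integral comparison, S_n = ∫_1^n 8 · x^24 · (log x)^6 dx + O(n^24 · (log n)^6). For the integral, the leading term of ∫_1^n x^24 (log x)^6 dx is n^25/25 · (log n)^6 (by repeated integration by parts; each step lowers the log-exponent and produces a relatively O(1/log n) correction). Hence S_n ~ 8 · n^25 · (log n)^6 / 25.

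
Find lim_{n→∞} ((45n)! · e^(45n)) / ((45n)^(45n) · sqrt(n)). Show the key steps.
lim = sqrt(2π·45)

Stirling: (45n)! ~ sqrt(2π·45n) · (45n/e)^(45n). Hence
  (45n)! · e^(45n) / (45n)^(45n) ~ sqrt(2π·45n).
Dividing by sqrt(n): sqrt(2π·45n) / sqrt(n) = sqrt(2π·45) · n^((1−1)/2), so the limit is sqrt(2π·45).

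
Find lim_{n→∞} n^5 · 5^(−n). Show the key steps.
lim = 0

Exponentials with base > 1 dominate every fixed polynomial: for any fixed c, n^c / 5^n → 0 as n → ∞ (e.g. by the ratio test, or by writing 5^n = e^(n ln 5) and noting e^(n ln 5) / n^c → ∞). Hence n^5 · 5^(−n) = n^5 / 5^n → 0.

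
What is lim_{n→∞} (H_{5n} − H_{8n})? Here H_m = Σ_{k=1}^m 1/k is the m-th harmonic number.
lim = ln(5/8)

Euler-Maclaurin gives H_m = ln m + γ + 1/(2m) + O(1/m^2). The γ and O(1/m) terms cancel in the difference:
  H_{5n} − H_{8n} = ln(5n) − ln(8n) + O(1/n) = ln(5/8) + O(1/n).
Hence the limit is ln(5/8).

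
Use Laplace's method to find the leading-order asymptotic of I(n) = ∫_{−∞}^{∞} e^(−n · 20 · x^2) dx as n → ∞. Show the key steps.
I(n) = sqrt(π/(20n))

Here φ(x) = 20 · x^2 has its unique minimum at x* = 0 with φ(x*) = 0 and φ''(x*) = 40. Laplace's method gives
  I(n) ~ e^(−n φ(x*)) · sqrt(2π / (n · φ''(x*))) = sqrt(2π / (40n)) = sqrt(π/(20n)).
This is exact: substituting u = (x − 0)·sqrt(20n) gives I(n) = (1/sqrt(20n)) ∫_{−∞}^{∞} e^(−u^2) du = sqrt(π/(20n)).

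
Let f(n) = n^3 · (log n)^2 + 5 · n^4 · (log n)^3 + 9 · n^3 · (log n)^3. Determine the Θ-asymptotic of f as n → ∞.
f(n) ∈ Θ(n^4 · (log n)^3)

Compare the terms by growth order. For large n, n^a · (log n)^b dominates n^a' · (log n)^b' iff a > a', or (a = a' and b > b'). Ranking the 3 terms shows the dominant one is 5 · n^4 · (log n)^3. Hence f(n) ∈ Θ(n^4 · (log n)^3).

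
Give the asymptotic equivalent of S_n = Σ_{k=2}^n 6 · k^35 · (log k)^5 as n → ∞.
S_n ~ n^36 · (log n)^5 / 6

By integral comparison, S_n = ∫_1^n 6 · x^35 · (log x)^5 dx + O(n^35 · (log n)^5). For the integral, the leading term of ∫_1^n x^35 (log x)^5 dx is n^36/36 · (log n)^5 (by repeated integration by parts; each step lowers the log-exponent and produces a relatively O(1/log n) correction). Hence S_n ~ n^36 · (log n)^5 / 6.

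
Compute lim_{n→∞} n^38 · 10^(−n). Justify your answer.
lim = 0

Exponentials with base > 1 dominate every fixed polynomial: for any fixed c, n^c / 10^n → 0 as n → ∞ (e.g. by the ratio test, or by writing 10^n = e^(n ln 10) and noting e^(n ln 10) / n^c → ∞). Hence n^38 · 10^(−n) = n^38 / 10^n → 0.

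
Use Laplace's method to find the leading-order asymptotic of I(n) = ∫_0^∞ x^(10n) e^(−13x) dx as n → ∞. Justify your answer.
I(n) ~ (sqrt(2π·10n) / 13) · (10n/(13e))^(10n)

Write the integrand as exp(10n ln x − 13x) and set f(x) = 10n ln x − 13x. Then f'(x) = 10n/x − 13 = 0 at x* = 10n/13, and f''(x*) = −10n/x*^2 = −13^2/(10n). Laplace's method (interior maximum) gives
  I(n) ~ e^(f(x*)) · sqrt(2π / |f''(x*)|)
        = exp(10n ln(10n/13) − 10n) · sqrt(2π · 10n / 13^2)
        = (10n/13)^(10n) e^(−10n) · sqrt(2π·10n) / 13
        = (sqrt(2π·10n) / 13) · (10n/(13e))^(10n).
This matches Γ(10n+1)/13^(10n+1) with Stirling applied to Γ.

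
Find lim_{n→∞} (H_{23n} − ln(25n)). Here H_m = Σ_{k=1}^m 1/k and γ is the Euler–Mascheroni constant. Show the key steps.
lim = ln(23/25) + γ

By Euler-Maclaurin, H_m = ln m + γ + O(1/m). So
  H_{23n} − ln(25n) = ln(23n) + γ − ln(25n) + O(1/n)
                       = ln(23/25) + γ + O(1/n).
Hence the limit is ln(23/25) + γ.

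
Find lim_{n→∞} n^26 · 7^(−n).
lim = 0

Exponentials with base > 1 dominate every fixed polynomial: for any fixed c, n^c / 7^n → 0 as n → ∞ (e.g. by the ratio test, or by writing 7^n = e^(n ln 7) and noting e^(n ln 7) / n^c → ∞). Hence n^26 · 7^(−n) = n^26 / 7^n → 0.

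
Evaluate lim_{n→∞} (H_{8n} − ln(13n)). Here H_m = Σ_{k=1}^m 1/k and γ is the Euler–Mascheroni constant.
lim = ln(8/13) + γ

By Euler-Maclaurin, H_m = ln m + γ + O(1/m). So
  H_{8n} − ln(13n) = ln(8n) + γ − ln(13n) + O(1/n)
                       = ln(8/13) + γ + O(1/n).
Hence the limit is ln(8/13) + γ.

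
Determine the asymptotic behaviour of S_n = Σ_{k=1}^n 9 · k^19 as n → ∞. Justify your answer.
S_n ~ 9 · n^20 / 20

By integral comparison (Euler-Maclaurin), Σ_{k=1}^n 9 · k^19 = 9 · ∫_0^n x^19 dx + O(n^19) = 9 · n^20/20 + O(n^19). (Equivalently, Faulhaber's formula gives the same leading term.)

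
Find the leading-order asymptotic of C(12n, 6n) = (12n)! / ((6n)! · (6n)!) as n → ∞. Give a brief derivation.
C(12n, 6n) ~ (4)^(6n) · sqrt(1/(π·6n))

Write N = 6n. Apply Stirling to each factorial:
  (2N)! ~ sqrt(2π·2N) · (2N/e)^(2N),
  N! ~ sqrt(2π N) · (N/e)^N,
  (1N)! ~ sqrt(2π·1N) · (1N/e)^(1N).
The exponential factors combine to (2N)^(2N) / (N^N · (1N)^(1N)) = 2^(2N)/1^(1N) = (2^2/1^1)^N = (4)^N.
The square-root prefactors combine to sqrt(2π·2N) / (sqrt(2π N)·sqrt(2π·1N)) = sqrt(2 / (2π·1·N)) = sqrt(1/(π·6n)).
Substituting N = 6n: C(12n, 6n) ~ (4)^(6n) · sqrt(1/(π·6n)).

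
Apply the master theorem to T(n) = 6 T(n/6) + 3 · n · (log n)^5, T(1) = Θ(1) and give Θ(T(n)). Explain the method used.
T(n) = Θ(n · (log n)^6)

Here log_6 6 = 1 and f(n) = 3 · n · (log n)^5 = Θ(n^(log_6 6) · (log n)^5). This is the extended Case 2 of the master theorem (f matches the critical exponent up to log factors), giving T(n) = Θ(n^(log_6 6) · (log n)^(5+1)) = Θ(n · (log n)^6).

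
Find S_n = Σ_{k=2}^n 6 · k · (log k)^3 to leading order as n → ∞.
S_n ~ 3 · n^2 · (log n)^3

By integral comparison, S_n = ∫_1^n 6 · x · (log x)^3 dx + O(n · (log n)^3). For the integral, the leading term of ∫_1^n x^1 (log x)^3 dx is n^2/2 · (log n)^3 (by repeated integration by parts; each step lowers the log-exponent and produces a relatively O(1/log n) correction). Hence S_n ~ 3 · n^2 · (log n)^3.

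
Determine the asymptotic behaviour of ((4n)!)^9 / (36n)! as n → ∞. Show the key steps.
((4n)!)^9/(36n)! ~ ((2π·4n)^(8/2) / 3) · 9^(−9·4n)  →  0

Write N = 4n. Stirling: N! ~ sqrt(2π N)(N/e)^N and (9N)! ~ sqrt(2π·9N)·(9N/e)^(9N).
  (N!)^9/(9N)! ~ (2π N)^(9/2) (N/e)^(9N) / [sqrt(2π·9N) (9N/e)^(9N)]
     = (2π N)^(9/2) / sqrt(2π·9N) · (N/(9N))^(9N)
     = (2π N)^((9−1)/2) / 3 · 9^(−9N).
Since 9^9 > 1, the factor 9^(−9N) decays exponentially, so the ratio → 0. Substituting N = 4n gives the stated form.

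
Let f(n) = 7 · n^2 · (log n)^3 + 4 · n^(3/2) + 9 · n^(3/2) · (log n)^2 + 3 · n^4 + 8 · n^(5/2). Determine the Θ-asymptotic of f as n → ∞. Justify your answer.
f(n) ∈ Θ(n^4)

Compare the terms by growth order. For large n, n^a · (log n)^b dominates n^a' · (log n)^b' iff a > a', or (a = a' and b > b'). Ranking the 5 terms shows the dominant one is 3 · n^4. Hence f(n) ∈ Θ(n^4).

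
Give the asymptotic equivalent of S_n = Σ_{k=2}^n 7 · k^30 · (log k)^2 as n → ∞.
S_n ~ 7 · n^31 · (log n)^2 / 31

By integral comparison, S_n = ∫_1^n 7 · x^30 · (log x)^2 dx + O(n^30 · (log n)^2). For the integral, the leading term of ∫_1^n x^30 (log x)^2 dx is n^31/31 · (log n)^2 (by repeated integration by parts; each step lowers the log-exponent and produces a relatively O(1/log n) correction). Hence S_n ~ 7 · n^31 · (log n)^2 / 31.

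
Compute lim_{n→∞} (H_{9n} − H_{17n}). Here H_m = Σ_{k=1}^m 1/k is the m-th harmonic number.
lim = ln(9/17)

Euler-Maclaurin gives H_m = ln m + γ + 1/(2m) + O(1/m^2). The γ and O(1/m) terms cancel in the difference:
  H_{9n} − H_{17n} = ln(9n) − ln(17n) + O(1/n) = ln(9/17) + O(1/n).
Hence the limit is ln(9/17).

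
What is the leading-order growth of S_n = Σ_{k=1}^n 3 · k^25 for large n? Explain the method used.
S_n ~ 3 · n^26 / 26

By integral comparison (Euler-Maclaurin), Σ_{k=1}^n 3 · k^25 = 3 · ∫_0^n x^25 dx + O(n^25) = 3 · n^26/26 + O(n^25). (Equivalently, Faulhaber's formula gives the same leading term.)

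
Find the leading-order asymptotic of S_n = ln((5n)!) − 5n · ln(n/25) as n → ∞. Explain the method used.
S_n ~ 5n · (ln 125 − 1) + O(ln n)

Stirling: ln((5n)!) = 5n ln(5n) − 5n + O(ln n).
  S_n = 5n ln(5n) − 5n − 5n ln(n/25) + O(ln n)
      = 5n ln(5n) − 5n ln n + 5n ln 25 − 5n + O(ln n)
      = 5n ln 5 + 5n ln 25 − 5n + O(ln n)
      = 5n (ln 125 − 1) + O(ln n).
Numerically ln(125) − 1 ≈ 3.8283.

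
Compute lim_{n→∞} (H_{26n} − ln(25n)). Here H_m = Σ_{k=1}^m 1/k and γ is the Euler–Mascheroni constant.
lim = ln(26/25) + γ

By Euler-Maclaurin, H_m = ln m + γ + O(1/m). So
  H_{26n} − ln(25n) = ln(26n) + γ − ln(25n) + O(1/n)
                       = ln(26/25) + γ + O(1/n).
Hence the limit is ln(26/25) + γ.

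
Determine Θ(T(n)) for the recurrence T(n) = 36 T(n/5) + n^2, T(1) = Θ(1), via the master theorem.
T(n) = Θ(n^(log_5 36))

Master theorem: compare f(n) = n^2 to n^(log_5 36) where log_5 36 ≈ 2.227. Since 2 < log_5 36, we have f(n) = O(n^(log_5 36 − ε)) for some ε > 0 — Case 1. Hence T(n) = Θ(n^(log_5 36)).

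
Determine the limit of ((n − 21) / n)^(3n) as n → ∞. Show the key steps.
lim = e^(−63)

Rewrite as (1 − 21/n)^(3n). By the standard limit (1 + x/n)^n → e^x, we have (1 − 21/n)^n → e^(−21), and raising to the 3rd power gives e^(−63).
More precisely, ln[(1 − 21/n)^(3n)] = 3n · ln(1 − 21/n) = 3n · (-21/n + O(1/n^2)) = -63 + O(1/n) → -63.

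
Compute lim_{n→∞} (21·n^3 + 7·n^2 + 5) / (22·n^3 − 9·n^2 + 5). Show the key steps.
lim = 21/22

For large n the leading n^3 terms dominate both numerator and denominator. Dividing top and bottom by n^3, every other term tends to 0, leaving 21/22.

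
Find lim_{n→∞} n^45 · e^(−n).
lim = 0

Exponentials with base > 1 dominate every fixed polynomial: for any fixed c, n^c / e^n → 0 as n → ∞ (e.g. by the ratio test, or since e^n grows faster than any power of n). Hence n^45 · e^(−n) = n^45 / e^n → 0.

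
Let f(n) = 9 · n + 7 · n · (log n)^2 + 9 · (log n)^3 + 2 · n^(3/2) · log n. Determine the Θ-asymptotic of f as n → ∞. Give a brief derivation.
f(n) ∈ Θ(n^(3/2) · log n)

Compare the terms by growth order. For large n, n^a · (log n)^b dominates n^a' · (log n)^b' iff a > a', or (a = a' and b > b'). Ranking the 4 terms shows the dominant one is 2 · n^(3/2) · log n. Hence f(n) ∈ Θ(n^(3/2) · log n).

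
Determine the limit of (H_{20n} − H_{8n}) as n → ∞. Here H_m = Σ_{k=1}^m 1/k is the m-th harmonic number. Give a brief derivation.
lim = ln(20/8) = ln(5/2)

Euler-Maclaurin gives H_m = ln m + γ + 1/(2m) + O(1/m^2). The γ and O(1/m) terms cancel in the difference:
  H_{20n} − H_{8n} = ln(20n) − ln(8n) + O(1/n) = ln(20/8) + O(1/n).
Hence the limit is ln(20/8) = ln(5/2).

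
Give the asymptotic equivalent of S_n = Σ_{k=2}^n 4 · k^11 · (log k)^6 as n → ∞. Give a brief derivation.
S_n ~ n^12 · (log n)^6 / 3

By integral comparison, S_n = ∫_1^n 4 · x^11 · (log x)^6 dx + O(n^11 · (log n)^6). For the integral, the leading term of ∫_1^n x^11 (log x)^6 dx is n^12/12 · (log n)^6 (by repeated integration by parts; each step lowers the log-exponent and produces a relatively O(1/log n) correction). Hence S_n ~ n^12 · (log n)^6 / 3.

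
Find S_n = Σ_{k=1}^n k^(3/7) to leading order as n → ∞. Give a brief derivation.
S_n ~ (7/10) · n^(10/7)

Integral comparison: Σ_{k=1}^n k^(3/7) = ∫_0^n x^(3/7) dx + O(n^(3/7)). The integral is n^(1 + 3/7) / (1 + 3/7) = n^((3+7)/7) / ((3+7)/7) = (7/10) · n^(10/7).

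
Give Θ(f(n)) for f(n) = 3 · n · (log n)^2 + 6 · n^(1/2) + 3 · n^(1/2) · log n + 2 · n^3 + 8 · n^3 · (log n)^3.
f(n) ∈ Θ(n^3 · (log n)^3)

Compare the terms by growth order. For large n, n^a · (log n)^b dominates n^a' · (log n)^b' iff a > a', or (a = a' and b > b'). Ranking the 5 terms shows the dominant one is 8 · n^3 · (log n)^3. Hence f(n) ∈ Θ(n^3 · (log n)^3).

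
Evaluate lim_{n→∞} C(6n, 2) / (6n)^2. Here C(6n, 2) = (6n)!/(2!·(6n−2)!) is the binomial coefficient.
lim = 1/2! = 1/2

With N = 6n → ∞: C(N, 2) / N^2 = [N(N−1)…(N−1)] / (2! · N^2) = (1/2!) · 1 · (1 − 1/(6n)). Each factor → 1 as N → ∞, so the limit is 1/2! = 1/2.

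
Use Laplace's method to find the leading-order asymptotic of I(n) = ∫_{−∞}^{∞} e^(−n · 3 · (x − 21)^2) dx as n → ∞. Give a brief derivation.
I(n) = sqrt(π/(3n))

Here φ(x) = 3 · (x − 21)^2 has its unique minimum at x* = 21 with φ(x*) = 0 and φ''(x*) = 6. Laplace's method gives
  I(n) ~ e^(−n φ(x*)) · sqrt(2π / (n · φ''(x*))) = sqrt(2π / (6n)) = sqrt(π/(3n)).
This is exact: substituting u = (x − 21)·sqrt(3n) gives I(n) = (1/sqrt(3n)) ∫_{−∞}^{∞} e^(−u^2) du = sqrt(π/(3n)).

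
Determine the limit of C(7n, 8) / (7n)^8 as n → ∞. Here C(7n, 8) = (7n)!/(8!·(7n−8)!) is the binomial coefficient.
lim = 1/8! = 1/40320

With N = 7n → ∞: C(N, 8) / N^8 = [N(N−1)…(N−7)] / (8! · N^8) = (1/8!) · 1 · (1 − 1/(7n)) · … · (1 − 7/(7n)). Each factor → 1 as N → ∞, so the limit is 1/8! = 1/40320.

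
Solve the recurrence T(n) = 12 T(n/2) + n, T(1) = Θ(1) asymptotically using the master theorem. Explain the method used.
T(n) = Θ(n^(log_2 12))

Master theorem: compare f(n) = n to n^(log_2 12) where log_2 12 ≈ 3.585. Since 1 < log_2 12, we have f(n) = O(n^(log_2 12 − ε)) for some ε > 0 — Case 1. Hence T(n) = Θ(n^(log_2 12)).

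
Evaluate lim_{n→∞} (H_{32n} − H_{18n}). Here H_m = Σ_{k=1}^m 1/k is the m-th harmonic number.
lim = ln(32/18) = ln(16/9)

Euler-Maclaurin gives H_m = ln m + γ + 1/(2m) + O(1/m^2). The γ and O(1/m) terms cancel in the difference:
  H_{32n} − H_{18n} = ln(32n) − ln(18n) + O(1/n) = ln(32/18) + O(1/n).
Hence the limit is ln(32/18) = ln(16/9).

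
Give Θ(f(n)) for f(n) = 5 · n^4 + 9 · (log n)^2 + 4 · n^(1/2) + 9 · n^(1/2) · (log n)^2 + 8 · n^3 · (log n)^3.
f(n) ∈ Θ(n^4)

Compare the terms by growth order. For large n, n^a · (log n)^b dominates n^a' · (log n)^b' iff a > a', or (a = a' and b > b'). Ranking the 5 terms shows the dominant one is 5 · n^4. Hence f(n) ∈ Θ(n^4).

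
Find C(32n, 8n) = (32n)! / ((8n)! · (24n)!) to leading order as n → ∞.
C(32n, 8n) ~ (256/27)^(8n) · sqrt(2/(3π·8n))

Write N = 8n. Apply Stirling to each factorial:
  (4N)! ~ sqrt(2π·4N) · (4N/e)^(4N),
  N! ~ sqrt(2π N) · (N/e)^N,
  (3N)! ~ sqrt(2π·3N) · (3N/e)^(3N).
The exponential factors combine to (4N)^(4N) / (N^N · (3N)^(3N)) = 4^(4N)/3^(3N) = (4^4/3^3)^N = (256/27)^N.
The square-root prefactors combine to sqrt(2π·4N) / (sqrt(2π N)·sqrt(2π·3N)) = sqrt(4 / (2π·3·N)) = sqrt(2/(3π·8n)).
Substituting N = 8n: C(32n, 8n) ~ (256/27)^(8n) · sqrt(2/(3π·8n)).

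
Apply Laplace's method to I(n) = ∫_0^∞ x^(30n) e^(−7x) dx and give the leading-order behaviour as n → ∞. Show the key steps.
I(n) ~ (sqrt(2π·30n) / 7) · (30n/(7e))^(30n)

Write the integrand as exp(30n ln x − 7x) and set f(x) = 30n ln x − 7x. Then f'(x) = 30n/x − 7 = 0 at x* = 30n/7, and f''(x*) = −30n/x*^2 = −7^2/(30n). Laplace's method (interior maximum) gives
  I(n) ~ e^(f(x*)) · sqrt(2π / |f''(x*)|)
        = exp(30n ln(30n/7) − 30n) · sqrt(2π · 30n / 7^2)
        = (30n/7)^(30n) e^(−30n) · sqrt(2π·30n) / 7
        = (sqrt(2π·30n) / 7) · (30n/(7e))^(30n).
This matches Γ(30n+1)/7^(30n+1) with Stirling applied to Γ.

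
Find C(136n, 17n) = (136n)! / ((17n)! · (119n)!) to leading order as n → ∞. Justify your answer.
C(136n, 17n) ~ (16777216/823543)^(17n) · sqrt(4/(7π·17n))

Write N = 17n. Apply Stirling to each factorial:
  (8N)! ~ sqrt(2π·8N) · (8N/e)^(8N),
  N! ~ sqrt(2π N) · (N/e)^N,
  (7N)! ~ sqrt(2π·7N) · (7N/e)^(7N).
The exponential factors combine to (8N)^(8N) / (N^N · (7N)^(7N)) = 8^(8N)/7^(7N) = (8^8/7^7)^N = (16777216/823543)^N.
The square-root prefactors combine to sqrt(2π·8N) / (sqrt(2π N)·sqrt(2π·7N)) = sqrt(8 / (2π·7·N)) = sqrt(4/(7π·17n)).
Substituting N = 17n: C(136n, 17n) ~ (16777216/823543)^(17n) · sqrt(4/(7π·17n)).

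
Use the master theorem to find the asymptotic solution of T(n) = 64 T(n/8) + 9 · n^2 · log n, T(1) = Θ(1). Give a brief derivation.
T(n) = Θ(n^2 · (log n)^2)

Here log_8 64 = 2 and f(n) = 9 · n^2 · log n = Θ(n^(log_8 64) · (log n)^1). This is the extended Case 2 of the master theorem (f matches the critical exponent up to log factors), giving T(n) = Θ(n^(log_8 64) · (log n)^(1+1)) = Θ(n^2 · (log n)^2).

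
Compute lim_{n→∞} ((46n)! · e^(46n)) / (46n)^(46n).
lim = ∞

Stirling: (46n)! ~ sqrt(2π·46n) · (46n/e)^(46n). Hence
  (46n)! · e^(46n) / (46n)^(46n) ~ sqrt(2π·46n) = sqrt(2π·46) · sqrt(n) → ∞.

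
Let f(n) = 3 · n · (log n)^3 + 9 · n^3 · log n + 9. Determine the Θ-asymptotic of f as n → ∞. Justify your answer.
f(n) ∈ Θ(n^3 · log n)

Compare the terms by growth order. For large n, n^a · (log n)^b dominates n^a' · (log n)^b' iff a > a', or (a = a' and b > b'). Ranking the 3 terms shows the dominant one is 9 · n^3 · log n. Hence f(n) ∈ Θ(n^3 · log n).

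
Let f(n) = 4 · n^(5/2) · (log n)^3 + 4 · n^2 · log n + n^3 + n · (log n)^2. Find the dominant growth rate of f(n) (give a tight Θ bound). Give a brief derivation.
f(n) ∈ Θ(n^3)

Compare the terms by growth order. For large n, n^a · (log n)^b dominates n^a' · (log n)^b' iff a > a', or (a = a' and b > b'). Ranking the 4 terms shows the dominant one is n^3. Hence f(n) ∈ Θ(n^3).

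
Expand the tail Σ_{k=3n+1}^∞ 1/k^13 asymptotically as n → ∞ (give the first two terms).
Σ_{k>3n} 1/k^13 = 1/(12 · (3n)^12) − 1/(2 · (3n)^13) + O(1/(3n)^14)

Compare to the integral: ∫_{3n}^∞ x^(−13) dx = [−x^(−12)/12]_{3n}^∞ = 1/((13−1)·(3n)^12). The Euler-Maclaurin correction adds −f(3n)/2 = −1/(2·(3n)^13). Euler-Maclaurin then gives
  Σ_{k>3n} 1/k^13 = ∫_{3n}^∞ dx/x^13 − 1/(2·(3n)^13) + O(1/(3n)^14).
(Equivalently this is ζ(13) − Σ_{k≤3n} 1/k^13.)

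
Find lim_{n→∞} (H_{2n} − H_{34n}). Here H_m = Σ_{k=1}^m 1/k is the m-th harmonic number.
lim = ln(2/34) = −ln 17

Euler-Maclaurin gives H_m = ln m + γ + 1/(2m) + O(1/m^2). The γ and O(1/m) terms cancel in the difference:
  H_{2n} − H_{34n} = ln(2n) − ln(34n) + O(1/n) = ln(2/34) + O(1/n).
Hence the limit is ln(2/34) = −ln 17.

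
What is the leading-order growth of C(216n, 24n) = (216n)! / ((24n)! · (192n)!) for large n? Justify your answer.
C(216n, 24n) ~ (387420489/16777216)^(24n) · sqrt(9/(16π·24n))

Write N = 24n. Apply Stirling to each factorial:
  (9N)! ~ sqrt(2π·9N) · (9N/e)^(9N),
  N! ~ sqrt(2π N) · (N/e)^N,
  (8N)! ~ sqrt(2π·8N) · (8N/e)^(8N).
The exponential factors combine to (9N)^(9N) / (N^N · (8N)^(8N)) = 9^(9N)/8^(8N) = (9^9/8^8)^N = (387420489/16777216)^N.
The square-root prefactors combine to sqrt(2π·9N) / (sqrt(2π N)·sqrt(2π·8N)) = sqrt(9 / (2π·8·N)) = sqrt(9/(16π·24n)).
Substituting N = 24n: C(216n, 24n) ~ (387420489/16777216)^(24n) · sqrt(9/(16π·24n)).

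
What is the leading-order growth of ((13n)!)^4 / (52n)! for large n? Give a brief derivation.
((13n)!)^4/(52n)! ~ ((2π·13n)^(3/2) / 2) · 4^(−4·13n)  →  0

Write N = 13n. Stirling: N! ~ sqrt(2π N)(N/e)^N and (4N)! ~ sqrt(2π·4N)·(4N/e)^(4N).
  (N!)^4/(4N)! ~ (2π N)^(4/2) (N/e)^(4N) / [sqrt(2π·4N) (4N/e)^(4N)]
     = (2π N)^(4/2) / sqrt(2π·4N) · (N/(4N))^(4N)
     = (2π N)^((4−1)/2) / 2 · 4^(−4N).
Since 4^4 > 1, the factor 4^(−4N) decays exponentially, so the ratio → 0. Substituting N = 13n gives the stated form.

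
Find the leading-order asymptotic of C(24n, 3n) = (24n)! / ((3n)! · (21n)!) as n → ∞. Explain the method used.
C(24n, 3n) ~ (16777216/823543)^(3n) · sqrt(4/(7π·3n))

Write N = 3n. Apply Stirling to each factorial:
  (8N)! ~ sqrt(2π·8N) · (8N/e)^(8N),
  N! ~ sqrt(2π N) · (N/e)^N,
  (7N)! ~ sqrt(2π·7N) · (7N/e)^(7N).
The exponential factors combine to (8N)^(8N) / (N^N · (7N)^(7N)) = 8^(8N)/7^(7N) = (8^8/7^7)^N = (16777216/823543)^N.
The square-root prefactors combine to sqrt(2π·8N) / (sqrt(2π N)·sqrt(2π·7N)) = sqrt(8 / (2π·7·N)) = sqrt(4/(7π·3n)).
Substituting N = 3n: C(24n, 3n) ~ (16777216/823543)^(3n) · sqrt(4/(7π·3n)).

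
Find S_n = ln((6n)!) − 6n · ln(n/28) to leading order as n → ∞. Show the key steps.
S_n ~ 6n · (ln 168 − 1) + O(ln n)

Stirling: ln((6n)!) = 6n ln(6n) − 6n + O(ln n).
  S_n = 6n ln(6n) − 6n − 6n ln(n/28) + O(ln n)
      = 6n ln(6n) − 6n ln n + 6n ln 28 − 6n + O(ln n)
      = 6n ln 6 + 6n ln 28 − 6n + O(ln n)
      = 6n (ln 168 − 1) + O(ln n).
Numerically ln(168) − 1 ≈ 4.1240.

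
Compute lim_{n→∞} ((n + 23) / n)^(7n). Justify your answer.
lim = e^161

Rewrite as (1 + 23/n)^(7n). By the standard limit (1 + x/n)^n → e^x, we have (1 + 23/n)^n → e^23, and raising to the 7th power gives e^161.
More precisely, ln[(1 + 23/n)^(7n)] = 7n · ln(1 + 23/n) = 7n · (23/n + O(1/n^2)) = 161 + O(1/n) → 161.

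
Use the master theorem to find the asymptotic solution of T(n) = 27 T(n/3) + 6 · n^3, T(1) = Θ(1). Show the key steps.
T(n) = Θ(n^3 log n)

log_3 27 = 3, and f(n) = 6 · n^3 = Θ(n^(log_3 27)). This is Case 2 of the master theorem: T(n) = Θ(f(n) · log n) = Θ(n^3 log n).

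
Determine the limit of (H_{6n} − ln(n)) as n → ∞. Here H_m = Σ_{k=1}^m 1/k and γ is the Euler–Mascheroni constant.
lim = ln 6 + γ

By Euler-Maclaurin, H_m = ln m + γ + O(1/m). So
  H_{6n} − ln(n) = ln(6n) + γ − ln(n) + O(1/n)
                       = ln(6/1) + γ + O(1/n).
Hence the limit is ln(6/1) + γ.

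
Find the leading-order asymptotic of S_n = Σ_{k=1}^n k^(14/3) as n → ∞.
S_n ~ (3/17) · n^(17/3)

Integral comparison: Σ_{k=1}^n k^(14/3) = ∫_0^n x^(14/3) dx + O(n^(14/3)). The integral is n^(1 + 14/3) / (1 + 14/3) = n^((14+3)/3) / ((14+3)/3) = (3/17) · n^(17/3).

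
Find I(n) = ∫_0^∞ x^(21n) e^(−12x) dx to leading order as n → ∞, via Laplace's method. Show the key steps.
I(n) ~ (sqrt(2π·21n) / 12) · (21n/(12e))^(21n)

Write the integrand as exp(21n ln x − 12x) and set f(x) = 21n ln x − 12x. Then f'(x) = 21n/x − 12 = 0 at x* = 21n/12, and f''(x*) = −21n/x*^2 = −12^2/(21n). Laplace's method (interior maximum) gives
  I(n) ~ e^(f(x*)) · sqrt(2π / |f''(x*)|)
        = exp(21n ln(21n/12) − 21n) · sqrt(2π · 21n / 12^2)
        = (21n/12)^(21n) e^(−21n) · sqrt(2π·21n) / 12
        = (sqrt(2π·21n) / 12) · (21n/(12e))^(21n).
This matches Γ(21n+1)/12^(21n+1) with Stirling applied to Γ.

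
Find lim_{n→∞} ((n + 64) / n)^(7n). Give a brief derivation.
lim = e^448

Rewrite as (1 + 64/n)^(7n). By the standard limit (1 + x/n)^n → e^x, we have (1 + 64/n)^n → e^64, and raising to the 7th power gives e^448.
More precisely, ln[(1 + 64/n)^(7n)] = 7n · ln(1 + 64/n) = 7n · (64/n + O(1/n^2)) = 448 + O(1/n) → 448.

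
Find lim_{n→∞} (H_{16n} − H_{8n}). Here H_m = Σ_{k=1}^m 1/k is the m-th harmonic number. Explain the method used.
lim = ln(16/8) = ln 2

Euler-Maclaurin gives H_m = ln m + γ + 1/(2m) + O(1/m^2). The γ and O(1/m) terms cancel in the difference:
  H_{16n} − H_{8n} = ln(16n) − ln(8n) + O(1/n) = ln(16/8) + O(1/n).
Hence the limit is ln(16/8) = ln 2.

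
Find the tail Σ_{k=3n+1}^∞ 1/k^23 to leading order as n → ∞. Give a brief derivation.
Σ_{k>3n} 1/k^23 ~ 1/(22 · (3n)^22)

Compare to the integral: ∫_{3n}^∞ x^(−23) dx = [−x^(−22)/22]_{3n}^∞ = 1/((23−1)·(3n)^22). Euler-Maclaurin then gives
  Σ_{k>3n} 1/k^23 = ∫_{3n}^∞ dx/x^23 − 1/(2·(3n)^23) + O(1/(3n)^24).
(Equivalently this is ζ(23) − Σ_{k≤3n} 1/k^23.)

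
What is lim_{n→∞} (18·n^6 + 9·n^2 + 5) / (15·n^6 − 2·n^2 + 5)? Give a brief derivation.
lim = 18/15 = 6/5

For large n the leading n^6 terms dominate both numerator and denominator. Dividing top and bottom by n^6, every other term tends to 0, leaving 18/15 = 6/5.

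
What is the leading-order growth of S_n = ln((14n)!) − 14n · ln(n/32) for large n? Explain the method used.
S_n ~ 14n · (ln 448 − 1) + O(ln n)

Stirling: ln((14n)!) = 14n ln(14n) − 14n + O(ln n).
  S_n = 14n ln(14n) − 14n − 14n ln(n/32) + O(ln n)
      = 14n ln(14n) − 14n ln n + 14n ln 32 − 14n + O(ln n)
      = 14n ln 14 + 14n ln 32 − 14n + O(ln n)
      = 14n (ln 448 − 1) + O(ln n).
Numerically ln(448) − 1 ≈ 5.1048.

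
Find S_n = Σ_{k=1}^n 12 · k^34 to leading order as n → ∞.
S_n ~ 12 · n^35 / 35

By integral comparison (Euler-Maclaurin), Σ_{k=1}^n 12 · k^34 = 12 · ∫_0^n x^34 dx + O(n^34) = 12 · n^35/35 + O(n^34). (Equivalently, Faulhaber's formula gives the same leading term.)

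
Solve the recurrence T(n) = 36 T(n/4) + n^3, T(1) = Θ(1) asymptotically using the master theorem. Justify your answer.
T(n) = Θ(n^3)

log_4 36 ≈ 2.585. f(n) = n^3 dominates n^(log_4 36) since 3 > 2.585, and the regularity condition a·f(n/b) = 36·(n/4)^3 = (36/64)·n^3 ≤ c·f(n) holds with c = 36/64 ≈ 0.562 < 1. So this is Case 3: T(n) = Θ(f(n)) = Θ(n^3).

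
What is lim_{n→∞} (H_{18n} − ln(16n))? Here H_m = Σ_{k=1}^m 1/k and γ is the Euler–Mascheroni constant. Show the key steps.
lim = ln(9/8) + γ

By Euler-Maclaurin, H_m = ln m + γ + O(1/m). So
  H_{18n} − ln(16n) = ln(18n) + γ − ln(16n) + O(1/n)
                       = ln(18/16) + γ + O(1/n).
Hence the limit is ln(18/16) + γ (= ln(9/8)).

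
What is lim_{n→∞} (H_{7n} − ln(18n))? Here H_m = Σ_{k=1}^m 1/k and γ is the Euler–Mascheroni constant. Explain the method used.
lim = ln(7/18) + γ

By Euler-Maclaurin, H_m = ln m + γ + O(1/m). So
  H_{7n} − ln(18n) = ln(7n) + γ − ln(18n) + O(1/n)
                       = ln(7/18) + γ + O(1/n).
Hence the limit is ln(7/18) + γ.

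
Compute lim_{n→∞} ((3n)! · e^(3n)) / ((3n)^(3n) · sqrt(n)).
lim = sqrt(2π·3)

Stirling: (3n)! ~ sqrt(2π·3n) · (3n/e)^(3n). Hence
  (3n)! · e^(3n) / (3n)^(3n) ~ sqrt(2π·3n).
Dividing by sqrt(n): sqrt(2π·3n) / sqrt(n) = sqrt(2π·3) · n^((1−1)/2), so the limit is sqrt(2π·3).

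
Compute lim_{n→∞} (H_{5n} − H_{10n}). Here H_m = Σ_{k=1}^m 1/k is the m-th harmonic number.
lim = ln(5/10) = −ln 2

Euler-Maclaurin gives H_m = ln m + γ + 1/(2m) + O(1/m^2). The γ and O(1/m) terms cancel in the difference:
  H_{5n} − H_{10n} = ln(5n) − ln(10n) + O(1/n) = ln(5/10) + O(1/n).
Hence the limit is ln(5/10) = −ln 2.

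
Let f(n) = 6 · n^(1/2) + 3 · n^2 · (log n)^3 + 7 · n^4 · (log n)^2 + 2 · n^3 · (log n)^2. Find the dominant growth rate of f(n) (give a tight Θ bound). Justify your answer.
f(n) ∈ Θ(n^4 · (log n)^2)

Compare the terms by growth order. For large n, n^a · (log n)^b dominates n^a' · (log n)^b' iff a > a', or (a = a' and b > b'). Ranking the 4 terms shows the dominant one is 7 · n^4 · (log n)^2. Hence f(n) ∈ Θ(n^4 · (log n)^2).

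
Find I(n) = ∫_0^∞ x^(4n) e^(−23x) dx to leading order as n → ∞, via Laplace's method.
I(n) ~ (sqrt(2π·4n) / 23) · (4n/(23e))^(4n)

Write the integrand as exp(4n ln x − 23x) and set f(x) = 4n ln x − 23x. Then f'(x) = 4n/x − 23 = 0 at x* = 4n/23, and f''(x*) = −4n/x*^2 = −23^2/(4n). Laplace's method (interior maximum) gives
  I(n) ~ e^(f(x*)) · sqrt(2π / |f''(x*)|)
        = exp(4n ln(4n/23) − 4n) · sqrt(2π · 4n / 23^2)
        = (4n/23)^(4n) e^(−4n) · sqrt(2π·4n) / 23
        = (sqrt(2π·4n) / 23) · (4n/(23e))^(4n).
This matches Γ(4n+1)/23^(4n+1) with Stirling applied to Γ.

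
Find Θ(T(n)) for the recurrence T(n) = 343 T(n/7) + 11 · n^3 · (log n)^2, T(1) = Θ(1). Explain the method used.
T(n) = Θ(n^3 · (log n)^3)

Here log_7 343 = 3 and f(n) = 11 · n^3 · (log n)^2 = Θ(n^(log_7 343) · (log n)^2). This is the extended Case 2 of the master theorem (f matches the critical exponent up to log factors), giving T(n) = Θ(n^(log_7 343) · (log n)^(2+1)) = Θ(n^3 · (log n)^3).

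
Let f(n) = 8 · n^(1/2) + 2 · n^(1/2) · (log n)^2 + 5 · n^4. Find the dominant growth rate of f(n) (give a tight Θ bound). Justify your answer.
f(n) ∈ Θ(n^4)

Compare the terms by growth order. For large n, n^a · (log n)^b dominates n^a' · (log n)^b' iff a > a', or (a = a' and b > b'). Ranking the 3 terms shows the dominant one is 5 · n^4. Hence f(n) ∈ Θ(n^4).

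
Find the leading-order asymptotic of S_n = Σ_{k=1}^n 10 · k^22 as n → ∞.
S_n ~ 10 · n^23 / 23

By integral comparison (Euler-Maclaurin), Σ_{k=1}^n 10 · k^22 = 10 · ∫_0^n x^22 dx + O(n^22) = 10 · n^23/23 + O(n^22). (Equivalently, Faulhaber's formula gives the same leading term.)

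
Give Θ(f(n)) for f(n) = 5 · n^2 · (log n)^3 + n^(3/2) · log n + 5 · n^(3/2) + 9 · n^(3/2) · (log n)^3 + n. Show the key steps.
f(n) ∈ Θ(n^2 · (log n)^3)

Compare the terms by growth order. For large n, n^a · (log n)^b dominates n^a' · (log n)^b' iff a > a', or (a = a' and b > b'). Ranking the 5 terms shows the dominant one is 5 · n^2 · (log n)^3. Hence f(n) ∈ Θ(n^2 · (log n)^3).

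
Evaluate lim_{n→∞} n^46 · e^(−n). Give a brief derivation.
lim = 0

Exponentials with base > 1 dominate every fixed polynomial: for any fixed c, n^c / e^n → 0 as n → ∞ (e.g. by the ratio test, or since e^n grows faster than any power of n). Hence n^46 · e^(−n) = n^46 / e^n → 0.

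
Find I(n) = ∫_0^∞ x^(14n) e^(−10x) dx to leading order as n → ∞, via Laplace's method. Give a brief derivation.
I(n) ~ (sqrt(2π·14n) / 10) · (14n/(10e))^(14n)

Write the integrand as exp(14n ln x − 10x) and set f(x) = 14n ln x − 10x. Then f'(x) = 14n/x − 10 = 0 at x* = 14n/10, and f''(x*) = −14n/x*^2 = −10^2/(14n). Laplace's method (interior maximum) gives
  I(n) ~ e^(f(x*)) · sqrt(2π / |f''(x*)|)
        = exp(14n ln(14n/10) − 14n) · sqrt(2π · 14n / 10^2)
        = (14n/10)^(14n) e^(−14n) · sqrt(2π·14n) / 10
        = (sqrt(2π·14n) / 10) · (14n/(10e))^(14n).
This matches Γ(14n+1)/10^(14n+1) with Stirling applied to Γ.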